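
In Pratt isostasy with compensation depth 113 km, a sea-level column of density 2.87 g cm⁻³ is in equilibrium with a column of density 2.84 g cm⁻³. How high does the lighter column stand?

ρ_ref D = ρ (D + h) → h = D (ρ_ref − ρ)/ρ.
h = 113 km × (2.87 − 2.84)/2.84 = 1.19 km.

1.19 km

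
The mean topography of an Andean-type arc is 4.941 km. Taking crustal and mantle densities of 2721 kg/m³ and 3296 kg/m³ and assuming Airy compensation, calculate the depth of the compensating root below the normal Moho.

23.4 km

Balancing pressure at the compensation depth: the weight of the topography is balanced by the buoyancy of the root, ρ_c h = (ρ_m − ρ_c) r.
r = h · ρ_c / (ρ_m − ρ_c) = 4.941 km × 2721 / (3296 − 2721) = 23.4 km.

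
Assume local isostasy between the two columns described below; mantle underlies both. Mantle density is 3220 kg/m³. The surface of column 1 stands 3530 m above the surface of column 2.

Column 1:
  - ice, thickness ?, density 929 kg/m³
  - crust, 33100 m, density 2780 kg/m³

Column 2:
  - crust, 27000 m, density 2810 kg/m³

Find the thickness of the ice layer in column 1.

Take the compensation level at the base of the deeper column (depth z_c below the surface of column 1) and equate Σ ρ_i t_i down to z_c; mantle fills any gap and the z_c terms cancel.
Column 1: x×929 + 33100×2780 + (z_c − 33100 − x)×3220
Column 2: 3530×0 + 27000×2810 + (z_c − 3530 − 27000)×3220
The z_c×3220 term appears on both sides and cancels. Collect the known terms of each column as K = Σ(ρt)_known − 3220 × (depth of known layers): K_1 = 92018000 − 3220×33100 = −14564000; K_2 = 75870000 − 3220×(3530 + 27000) = −22436600.
Balance: K_1 − x×(3220 − 929) = K_2, so x = (K_1 − K_2)/(3220 − 929) = 7872600/2291 = 3440 m.

3440 m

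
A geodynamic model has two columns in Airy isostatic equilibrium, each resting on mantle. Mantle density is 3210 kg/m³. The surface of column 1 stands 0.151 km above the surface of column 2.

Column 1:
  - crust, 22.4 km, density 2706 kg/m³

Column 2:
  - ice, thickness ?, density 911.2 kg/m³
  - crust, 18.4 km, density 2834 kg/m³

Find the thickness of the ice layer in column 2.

1.69 km

Take the compensation level at the base of the deeper column (depth z_c below the surface of column 1) and equate Σ ρ_i t_i down to z_c; mantle fills any gap and the z_c terms cancel.
Column 1: 22.4×2706 + (z_c − 22.4)×3210
Column 2: 0.151×0 + x×911.2 + 18.4×2834 + (z_c − 0.151 − 18.4 − x)×3210
The z_c×3210 term appears on both sides and cancels. Collect the known terms of each column as K = Σ(ρt)_known − 3210 × (depth of known layers): K_1 = 60614.4 − 3210×22.4 = −11289.6; K_2 = 52145.6 − 3210×(0.151 + 18.4) = −7403.11.
Balance: K_1 = K_2 − x×(3210 − 911.2), so x = (K_2 − K_1)/(3210 − 911.2) = 3886.49/2298.8 = 1.69 km.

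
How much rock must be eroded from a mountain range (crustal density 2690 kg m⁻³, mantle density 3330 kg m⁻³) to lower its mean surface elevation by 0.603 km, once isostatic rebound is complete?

3.14 km

Net drop Δ = e − u = e − e ρ_c/ρ_m = e (ρ_m − ρ_c)/ρ_m.
e = Δ ρ_m/(ρ_m − ρ_c) = 0.603 km × 3330/640 = 3.14 km.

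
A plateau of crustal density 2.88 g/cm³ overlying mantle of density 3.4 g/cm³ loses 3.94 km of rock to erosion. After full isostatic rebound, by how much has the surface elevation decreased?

0.603 km

Rebound u = e ρ_c/ρ_m = 3.94 km × 2.88/3.4 = 3.337 km.
Net surface drop = e − u = 3.94 km − 3.337 km = e (ρ_m − ρ_c)/ρ_m = 0.603 km.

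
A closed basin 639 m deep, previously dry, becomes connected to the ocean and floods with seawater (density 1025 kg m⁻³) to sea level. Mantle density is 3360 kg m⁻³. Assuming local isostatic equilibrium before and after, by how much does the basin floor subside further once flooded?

After flooding the water column is d + s deep. Its weight must equal the weight of mantle displaced by the extra subsidence s: (d + s) ρ_w = s ρ_m.
s = d ρ_w / (ρ_m − ρ_w) = 639 m × 1025/(3360 − 1025) = 281 m.

281 m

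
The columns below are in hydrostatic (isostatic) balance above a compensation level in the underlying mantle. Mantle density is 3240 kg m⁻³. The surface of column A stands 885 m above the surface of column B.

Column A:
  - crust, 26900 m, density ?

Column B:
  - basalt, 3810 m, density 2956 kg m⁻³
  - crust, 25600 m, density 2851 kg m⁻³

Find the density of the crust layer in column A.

2720 kg m⁻³

Take the compensation level at the base of the deeper column (depth z_c below the surface of column A) and equate Σ ρ_i t_i down to z_c; mantle fills any gap and the z_c terms cancel.
Column A: 26900×ρ + (z_c − 26900)×3240
Column B: 885×0 + 3810×2956 + 25600×2851 + (z_c − 885 − 29410)×3240
The z_c×3240 term appears on both sides and cancels. Collect the known terms of each column as K = Σ(ρt)_known − 3240 × (depth of known layers): K_A = 0 − 3240×26900 = −87156000; K_B = 84247960 − 3240×(885 + 29410) = −13907840.
Balance: K_A + 26900×ρ = K_B, so ρ = (K_B − K_A)/26900 = 73248200/26900 = 2720 kg m⁻³.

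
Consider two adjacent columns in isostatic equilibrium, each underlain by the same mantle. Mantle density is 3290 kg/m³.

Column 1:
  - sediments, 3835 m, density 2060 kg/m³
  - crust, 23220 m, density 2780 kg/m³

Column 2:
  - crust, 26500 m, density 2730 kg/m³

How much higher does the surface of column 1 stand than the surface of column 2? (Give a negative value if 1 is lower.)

523 m

For any compensation level in the mantle, the mantle terms cancel and isostasy reduces to e = (Σt_1 − Σt_2) − (Σ(ρt)_1 − Σ(ρt)_2) / ρ_m.
Σt_1 = 27055 m; Σt_2 = 26500 m; Σ(ρt)_1 = 72451700; Σ(ρt)_2 = 72345000 (in m·kg/m³).
e = (27055 − 26500) − (72451700 − 72345000) / 3290 = 523 m.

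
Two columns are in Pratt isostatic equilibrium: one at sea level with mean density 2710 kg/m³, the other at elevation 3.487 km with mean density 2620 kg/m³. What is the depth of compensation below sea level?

ρ_ref D = ρ (D + h) → D (ρ_ref − ρ) = ρ h.
D = ρ h/(ρ_ref − ρ) = 2620 × 3.487 km/(2710 − 2620) = 102 km.

102 km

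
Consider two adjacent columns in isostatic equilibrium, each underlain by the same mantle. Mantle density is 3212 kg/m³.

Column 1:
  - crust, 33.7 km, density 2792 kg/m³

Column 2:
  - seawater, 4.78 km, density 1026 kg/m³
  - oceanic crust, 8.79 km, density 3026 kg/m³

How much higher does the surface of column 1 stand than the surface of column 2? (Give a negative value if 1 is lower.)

For any compensation level in the mantle, the mantle terms cancel and isostasy reduces to e = (Σt_1 − Σt_2) − (Σ(ρt)_1 − Σ(ρt)_2) / ρ_m.
Σt_1 = 33.7 km; Σt_2 = 13.57 km; Σ(ρt)_1 = 94090.4; Σ(ρt)_2 = 31502.82 (in km·kg/m³).
e = (33.7 − 13.57) − (94090.4 − 31502.82) / 3212 = 0.644 km.

0.644 km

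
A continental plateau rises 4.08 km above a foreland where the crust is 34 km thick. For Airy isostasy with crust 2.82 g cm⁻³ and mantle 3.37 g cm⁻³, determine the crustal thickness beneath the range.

59 km

Root depth r = h ρ_c / (ρ_m − ρ_c) = 4.08 km × 2.82 / 0.55 = 20.92 km.
Total thickness = T + h + r = 34 km + 4.08 km + 20.92 km = 59 km.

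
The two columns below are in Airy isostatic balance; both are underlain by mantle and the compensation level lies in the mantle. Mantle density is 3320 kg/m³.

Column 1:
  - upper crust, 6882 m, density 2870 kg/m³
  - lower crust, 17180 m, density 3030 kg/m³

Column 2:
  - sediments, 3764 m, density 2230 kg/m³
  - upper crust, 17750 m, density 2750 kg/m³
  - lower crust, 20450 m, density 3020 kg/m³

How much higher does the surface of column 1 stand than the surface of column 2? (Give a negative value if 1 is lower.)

−3700 m

For any compensation level in the mantle, the mantle terms cancel and isostasy reduces to e = (Σt_1 − Σt_2) − (Σ(ρt)_1 − Σ(ρt)_2) / ρ_m.
Σt_1 = 24062 m; Σt_2 = 41964 m; Σ(ρt)_1 = 71806740; Σ(ρt)_2 = 118965220 (in m·kg/m³).
e = (24062 − 41964) − (71806740 − 118965220) / 3320 = −3700 m.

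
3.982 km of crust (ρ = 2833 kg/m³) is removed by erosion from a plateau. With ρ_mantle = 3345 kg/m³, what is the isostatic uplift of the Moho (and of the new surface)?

3.37 km

Unloading: uplift u = e ρ_c/ρ_m = 3.982 km × 2833/3345 = 3.37 km.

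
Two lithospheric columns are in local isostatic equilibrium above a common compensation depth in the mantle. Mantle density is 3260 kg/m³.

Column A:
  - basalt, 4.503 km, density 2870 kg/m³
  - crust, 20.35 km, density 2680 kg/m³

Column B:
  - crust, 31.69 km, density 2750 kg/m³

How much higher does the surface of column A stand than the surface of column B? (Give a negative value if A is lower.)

For any compensation level in the mantle, the mantle terms cancel and isostasy reduces to e = (Σt_A − Σt_B) − (Σ(ρt)_A − Σ(ρt)_B) / ρ_m.
Σt_A = 24.853 km; Σt_B = 31.69 km; Σ(ρt)_A = 67461.61; Σ(ρt)_B = 87147.5 (in km·kg/m³).
e = (24.853 − 31.69) − (67461.61 − 87147.5) / 3260 = −0.798 km.

−0.798 km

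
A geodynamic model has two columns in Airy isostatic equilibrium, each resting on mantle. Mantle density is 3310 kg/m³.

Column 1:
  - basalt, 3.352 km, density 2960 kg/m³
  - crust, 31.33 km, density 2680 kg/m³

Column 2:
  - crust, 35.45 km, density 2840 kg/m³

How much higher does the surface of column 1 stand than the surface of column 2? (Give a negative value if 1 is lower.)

1.28 km

For any compensation level in the mantle, the mantle terms cancel and isostasy reduces to e = (Σt_1 − Σt_2) − (Σ(ρt)_1 − Σ(ρt)_2) / ρ_m.
Σt_1 = 34.682 km; Σt_2 = 35.45 km; Σ(ρt)_1 = 93886.32; Σ(ρt)_2 = 100678 (in km·kg/m³).
e = (34.682 − 35.45) − (93886.32 − 100678) / 3310 = 1.28 km.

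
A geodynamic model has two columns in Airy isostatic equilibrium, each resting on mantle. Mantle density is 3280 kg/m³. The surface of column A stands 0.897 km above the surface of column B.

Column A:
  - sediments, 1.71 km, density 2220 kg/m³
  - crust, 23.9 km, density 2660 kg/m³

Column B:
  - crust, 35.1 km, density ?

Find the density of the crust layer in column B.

2890 kg/m³

Take the compensation level at the base of the deeper column (depth z_c below the surface of column A) and equate Σ ρ_i t_i down to z_c; mantle fills any gap and the z_c terms cancel.
Column A: 1.71×2220 + 23.9×2660 + (z_c − 25.61)×3280
Column B: 0.897×0 + 35.1×ρ + (z_c − 0.897 − 35.1)×3280
The z_c×3280 term appears on both sides and cancels. Collect the known terms of each column as K = Σ(ρt)_known − 3280 × (depth of known layers): K_A = 67370.2 − 3280×25.61 = −16630.6; K_B = 0 − 3280×(0.897 + 35.1) = −118070.16.
Balance: K_A = K_B + 35.1×ρ, so ρ = (K_A − K_B)/35.1 = 101440/35.1 = 2890 kg/m³.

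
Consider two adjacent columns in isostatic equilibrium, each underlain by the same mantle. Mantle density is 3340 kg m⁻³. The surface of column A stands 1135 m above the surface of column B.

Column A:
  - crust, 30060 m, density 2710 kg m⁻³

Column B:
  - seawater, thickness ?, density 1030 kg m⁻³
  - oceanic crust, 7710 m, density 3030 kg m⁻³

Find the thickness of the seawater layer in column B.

Take the compensation level at the base of the deeper column (depth z_c below the surface of column A) and equate Σ ρ_i t_i down to z_c; mantle fills any gap and the z_c terms cancel.
Column A: 30060×2710 + (z_c − 30060)×3340
Column B: 1135×0 + x×1030 + 7710×3030 + (z_c − 1135 − 7710 − x)×3340
The z_c×3340 term appears on both sides and cancels. Collect the known terms of each column as K = Σ(ρt)_known − 3340 × (depth of known layers): K_A = 81462600 − 3340×30060 = −18937800; K_B = 23361300 − 3340×(1135 + 7710) = −6181000.
Balance: K_A = K_B − x×(3340 − 1030), so x = (K_B − K_A)/(3340 − 1030) = 12756800/2310 = 5520 m.

5520 m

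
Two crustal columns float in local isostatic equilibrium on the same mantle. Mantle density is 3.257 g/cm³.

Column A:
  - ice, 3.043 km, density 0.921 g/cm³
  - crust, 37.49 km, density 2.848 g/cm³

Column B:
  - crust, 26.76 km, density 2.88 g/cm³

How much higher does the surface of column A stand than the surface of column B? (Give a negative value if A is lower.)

For any compensation level in the mantle, the mantle terms cancel and isostasy reduces to e = (Σt_A − Σt_B) − (Σ(ρt)_A − Σ(ρt)_B) / ρ_m.
Σt_A = 40.533 km; Σt_B = 26.76 km; Σ(ρt)_A = 109.574123; Σ(ρt)_B = 77.0688 (in km·g/cm³).
e = (40.533 − 26.76) − (109.574123 − 77.0688) / 3.257 = 3.79 km.

3.79 km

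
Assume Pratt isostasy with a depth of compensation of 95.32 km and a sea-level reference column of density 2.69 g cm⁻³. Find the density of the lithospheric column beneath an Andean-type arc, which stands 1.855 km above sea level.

Pratt balance: ρ_ref D = ρ (D + h).
ρ = ρ_ref D/(D + h) = 2.69 × 95.32 km/(95.32 km + 1.855 km) = 2.64 g cm⁻³.

2.64 g cm⁻³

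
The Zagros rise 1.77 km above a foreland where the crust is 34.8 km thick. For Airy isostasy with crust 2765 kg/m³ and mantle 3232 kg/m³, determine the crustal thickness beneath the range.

Root depth r = h ρ_c / (ρ_m − ρ_c) = 1.77 km × 2765 / 467 = 10.48 km.
Total thickness = T + h + r = 34.8 km + 1.77 km + 10.48 km = 47 km.

47 km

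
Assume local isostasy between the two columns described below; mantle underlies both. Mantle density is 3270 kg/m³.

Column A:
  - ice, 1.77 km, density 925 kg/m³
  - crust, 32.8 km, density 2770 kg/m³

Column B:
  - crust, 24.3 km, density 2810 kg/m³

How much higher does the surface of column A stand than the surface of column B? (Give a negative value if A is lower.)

2.87 km

For any compensation level in the mantle, the mantle terms cancel and isostasy reduces to e = (Σt_A − Σt_B) − (Σ(ρt)_A − Σ(ρt)_B) / ρ_m.
Σt_A = 34.57 km; Σt_B = 24.3 km; Σ(ρt)_A = 92493.25; Σ(ρt)_B = 68283 (in km·kg/m³).
e = (34.57 − 24.3) − (92493.25 − 68283) / 3270 = 2.87 km.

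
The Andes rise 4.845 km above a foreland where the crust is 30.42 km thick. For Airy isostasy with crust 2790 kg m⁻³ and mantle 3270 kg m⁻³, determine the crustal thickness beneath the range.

63.4 km

Root depth r = h ρ_c / (ρ_m − ρ_c) = 4.845 km × 2790 / 480 = 28.16 km.
Total thickness = T + h + r = 30.42 km + 4.845 km + 28.16 km = 63.4 km.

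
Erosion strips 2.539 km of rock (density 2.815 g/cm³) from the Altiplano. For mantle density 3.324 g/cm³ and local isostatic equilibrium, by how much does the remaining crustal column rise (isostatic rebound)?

Unloading: uplift u = e ρ_c/ρ_m = 2.539 km × 2.815/3.324 = 2.15 km.

2.15 km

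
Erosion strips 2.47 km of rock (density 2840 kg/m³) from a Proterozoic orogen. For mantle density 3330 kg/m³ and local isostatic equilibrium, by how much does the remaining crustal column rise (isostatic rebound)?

Unloading: uplift u = e ρ_c/ρ_m = 2.47 km × 2840/3330 = 2.11 km.

2.11 km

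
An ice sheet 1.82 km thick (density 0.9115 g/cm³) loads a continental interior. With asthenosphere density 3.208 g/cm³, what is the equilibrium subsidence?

Balancing pressure at the compensation depth: the ice load ρ_ice t is balanced by mantle displaced below, ρ_m s.
s = t ρ_ice / ρ_m = 1.82 km × 0.9115/3.208 = 0.517 km.

0.517 km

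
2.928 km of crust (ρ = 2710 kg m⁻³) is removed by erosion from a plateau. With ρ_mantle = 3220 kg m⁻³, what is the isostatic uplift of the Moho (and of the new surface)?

Unloading: uplift u = e ρ_c/ρ_m = 2.928 km × 2710/3220 = 2.46 km.

2.46 km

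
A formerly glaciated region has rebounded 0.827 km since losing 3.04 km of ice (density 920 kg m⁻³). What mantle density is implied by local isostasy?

ρ_m = ρ_ice t / u = 920 × 3.04 km/0.827 km = 3380 kg m⁻³.

3380 kg m⁻³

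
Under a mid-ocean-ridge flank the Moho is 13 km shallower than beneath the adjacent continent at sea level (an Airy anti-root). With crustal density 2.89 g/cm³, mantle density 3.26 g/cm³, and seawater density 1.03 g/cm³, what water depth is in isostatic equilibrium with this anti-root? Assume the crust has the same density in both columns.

Replacing a thickness d of crust by seawater at the top must be balanced by replacing crust with mantle at the base: d (ρ_c − ρ_w) = a (ρ_m − ρ_c).
d = a (ρ_m − ρ_c)/(ρ_c − ρ_w) = 13 km × 0.37/1.86 = 2.59 km.

2.59 km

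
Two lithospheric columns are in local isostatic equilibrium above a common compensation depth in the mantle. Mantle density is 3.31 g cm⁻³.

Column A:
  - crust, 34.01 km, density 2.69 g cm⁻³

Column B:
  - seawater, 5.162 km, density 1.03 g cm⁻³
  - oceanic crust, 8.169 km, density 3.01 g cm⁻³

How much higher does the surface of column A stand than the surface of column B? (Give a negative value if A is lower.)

For any compensation level in the mantle, the mantle terms cancel and isostasy reduces to e = (Σt_A − Σt_B) − (Σ(ρt)_A − Σ(ρt)_B) / ρ_m.
Σt_A = 34.01 km; Σt_B = 13.331 km; Σ(ρt)_A = 91.4869; Σ(ρt)_B = 29.90555 (in km·g cm⁻³).
e = (34.01 − 13.331) − (91.4869 − 29.90555) / 3.31 = 2.07 km.

2.07 km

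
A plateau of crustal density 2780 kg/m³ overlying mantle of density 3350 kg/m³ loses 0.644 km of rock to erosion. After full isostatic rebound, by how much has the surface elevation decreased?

Rebound u = e ρ_c/ρ_m = 0.644 km × 2780/3350 = 0.5344 km.
Net surface drop = e − u = 0.644 km − 0.5344 km = e (ρ_m − ρ_c)/ρ_m = 0.11 km.

0.11 km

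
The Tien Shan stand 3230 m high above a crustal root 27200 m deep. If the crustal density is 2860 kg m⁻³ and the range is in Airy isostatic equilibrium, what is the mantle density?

3200 kg m⁻³

Airy balance: ρ_c h = (ρ_m − ρ_c) r → ρ_m = ρ_c (1 + h/r).
ρ_m = 2860 × (1 + 3230 m/27200 m) = 3200 kg m⁻³.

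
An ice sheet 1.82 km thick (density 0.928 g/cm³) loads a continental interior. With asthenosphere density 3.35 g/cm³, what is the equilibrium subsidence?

Isostatic balance requires: the ice load ρ_ice t is balanced by mantle displaced below, ρ_m s.
s = t ρ_ice / ρ_m = 1.82 km × 0.928/3.35 = 0.504 km.

0.504 km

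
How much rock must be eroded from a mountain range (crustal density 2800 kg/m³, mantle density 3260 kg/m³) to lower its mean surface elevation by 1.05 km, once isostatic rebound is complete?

7.44 km

Net drop Δ = e − u = e − e ρ_c/ρ_m = e (ρ_m − ρ_c)/ρ_m.
e = Δ ρ_m/(ρ_m − ρ_c) = 1.05 km × 3260/460 = 7.44 km.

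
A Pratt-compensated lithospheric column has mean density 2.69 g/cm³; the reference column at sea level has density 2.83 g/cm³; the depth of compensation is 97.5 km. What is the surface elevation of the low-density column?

ρ_ref D = ρ (D + h) → h = D (ρ_ref − ρ)/ρ.
h = 97.5 km × (2.83 − 2.69)/2.69 = 5.07 km.

5.07 km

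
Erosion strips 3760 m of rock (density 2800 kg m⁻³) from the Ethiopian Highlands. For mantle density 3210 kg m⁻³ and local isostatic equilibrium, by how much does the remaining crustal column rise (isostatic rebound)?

Unloading: uplift u = e ρ_c/ρ_m = 3760 m × 2800/3210 = 3280 m.

3280 m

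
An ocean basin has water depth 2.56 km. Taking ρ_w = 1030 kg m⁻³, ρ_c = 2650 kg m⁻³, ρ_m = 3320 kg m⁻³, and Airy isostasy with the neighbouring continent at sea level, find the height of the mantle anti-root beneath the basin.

Isostatic balance requires: replacing crust with seawater at the top is compensated by replacing crust with mantle at the base: d (ρ_c − ρ_w) = a (ρ_m − ρ_c).
a = d (ρ_c − ρ_w)/(ρ_m − ρ_c) = 2.56 km × 1620/670 = 6.19 km.

6.19 km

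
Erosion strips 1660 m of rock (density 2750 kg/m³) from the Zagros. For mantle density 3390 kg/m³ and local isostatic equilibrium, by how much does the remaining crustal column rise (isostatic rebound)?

Unloading: uplift u = e ρ_c/ρ_m = 1660 m × 2750/3390 = 1350 m.

1350 m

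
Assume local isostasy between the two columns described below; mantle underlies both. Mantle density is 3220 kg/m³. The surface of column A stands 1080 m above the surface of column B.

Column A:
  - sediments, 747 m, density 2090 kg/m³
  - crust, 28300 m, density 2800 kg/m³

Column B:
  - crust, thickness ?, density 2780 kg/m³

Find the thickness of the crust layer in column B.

Take the compensation level at the base of the deeper column (depth z_c below the surface of column A) and equate Σ ρ_i t_i down to z_c; mantle fills any gap and the z_c terms cancel.
Column A: 747×2090 + 28300×2800 + (z_c − 29047)×3220
Column B: 1080×0 + x×2780 + (z_c − 1080 − 0 − x)×3220
The z_c×3220 term appears on both sides and cancels. Collect the known terms of each column as K = Σ(ρt)_known − 3220 × (depth of known layers): K_A = 80801230 − 3220×29047 = −12730110; K_B = 0 − 3220×(1080 + 0) = −3477600.
Balance: K_A = K_B − x×(3220 − 2780), so x = (K_B − K_A)/(3220 − 2780) = 9252510/440 = 21000 m.

21000 m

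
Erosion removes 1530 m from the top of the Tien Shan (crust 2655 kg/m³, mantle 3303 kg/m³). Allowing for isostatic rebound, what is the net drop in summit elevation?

300 m

Rebound u = e ρ_c/ρ_m = 1530 m × 2655/3303 = 1230 m.
Net surface drop = e − u = 1530 m − 1230 m = e (ρ_m − ρ_c)/ρ_m = 300 m.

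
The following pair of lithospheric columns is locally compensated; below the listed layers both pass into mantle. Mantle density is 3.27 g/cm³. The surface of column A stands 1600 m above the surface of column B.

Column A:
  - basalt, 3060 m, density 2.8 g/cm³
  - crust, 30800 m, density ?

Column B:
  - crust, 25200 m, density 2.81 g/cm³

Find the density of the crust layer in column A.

2.77 g/cm³

Take the compensation level at the base of the deeper column (depth z_c below the surface of column A) and equate Σ ρ_i t_i down to z_c; mantle fills any gap and the z_c terms cancel.
Column A: 3060×2.8 + 30800×ρ + (z_c − 33860)×3.27
Column B: 1600×0 + 25200×2.81 + (z_c − 1600 − 25200)×3.27
The z_c×3.27 term appears on both sides and cancels. Collect the known terms of each column as K = Σ(ρt)_known − 3.27 × (depth of known layers): K_A = 8568 − 3.27×33860 = −102154.2; K_B = 70812 − 3.27×(1600 + 25200) = −16824.
Balance: K_A + 30800×ρ = K_B, so ρ = (K_B − K_A)/30800 = 85330.2/30800 = 2.77 g/cm³.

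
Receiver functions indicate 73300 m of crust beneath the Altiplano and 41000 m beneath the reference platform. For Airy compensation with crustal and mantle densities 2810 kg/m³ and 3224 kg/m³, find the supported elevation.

4150 m

Excess crust Δ = 73300 m − 41000 m = 32300 m, split between elevation h and root r with h + r = Δ.
Airy balance ρ_c h = (ρ_m − ρ_c) r gives r = h ρ_c/(ρ_m − ρ_c), so h (1 + ρ_c/(ρ_m − ρ_c)) = Δ, i.e. h = Δ (ρ_m − ρ_c)/ρ_m.
h = 32300 m × 414/3224 = 4150 m.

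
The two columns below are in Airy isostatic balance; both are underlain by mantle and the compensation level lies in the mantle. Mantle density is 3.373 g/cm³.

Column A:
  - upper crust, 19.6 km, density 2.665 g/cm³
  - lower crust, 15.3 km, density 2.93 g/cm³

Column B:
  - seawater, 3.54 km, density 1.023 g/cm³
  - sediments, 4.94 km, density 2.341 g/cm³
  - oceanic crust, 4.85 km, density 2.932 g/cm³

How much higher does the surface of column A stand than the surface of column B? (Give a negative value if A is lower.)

For any compensation level in the mantle, the mantle terms cancel and isostasy reduces to e = (Σt_A − Σt_B) − (Σ(ρt)_A − Σ(ρt)_B) / ρ_m.
Σt_A = 34.9 km; Σt_B = 13.33 km; Σ(ρt)_A = 97.063; Σ(ρt)_B = 29.40616 (in km·g/cm³).
e = (34.9 − 13.33) − (97.063 − 29.40616) / 3.373 = 1.51 km.

1.51 km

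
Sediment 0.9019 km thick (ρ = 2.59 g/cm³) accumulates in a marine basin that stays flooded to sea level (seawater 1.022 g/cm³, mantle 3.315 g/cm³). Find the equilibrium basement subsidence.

Submarine loading: the sediment displaces seawater, and the subsidence is in turn flooded, so s (ρ_m − ρ_w) = t (ρ_sed − ρ_w).
s = 0.9019 km × (2.59 − 1.022) / (3.315 − 1.022) = 0.617 km.

0.617 km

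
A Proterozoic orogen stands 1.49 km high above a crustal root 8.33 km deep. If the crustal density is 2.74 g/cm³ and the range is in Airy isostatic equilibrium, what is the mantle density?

3.23 g/cm³

Airy balance: ρ_c h = (ρ_m − ρ_c) r → ρ_m = ρ_c (1 + h/r).
ρ_m = 2.74 × (1 + 1.49 km/8.33 km) = 3.23 g/cm³.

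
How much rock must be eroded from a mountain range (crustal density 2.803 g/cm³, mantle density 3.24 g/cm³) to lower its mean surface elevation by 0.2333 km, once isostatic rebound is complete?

1.73 km

Net drop Δ = e − u = e − e ρ_c/ρ_m = e (ρ_m − ρ_c)/ρ_m.
e = Δ ρ_m/(ρ_m − ρ_c) = 0.2333 km × 3.24/0.437 = 1.73 km.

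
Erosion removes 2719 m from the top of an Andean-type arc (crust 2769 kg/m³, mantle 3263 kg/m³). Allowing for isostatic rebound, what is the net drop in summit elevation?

Rebound u = e ρ_c/ρ_m = 2719 m × 2769/3263 = 2307 m.
Net surface drop = e − u = 2719 m − 2307 m = e (ρ_m − ρ_c)/ρ_m = 412 m.

412 m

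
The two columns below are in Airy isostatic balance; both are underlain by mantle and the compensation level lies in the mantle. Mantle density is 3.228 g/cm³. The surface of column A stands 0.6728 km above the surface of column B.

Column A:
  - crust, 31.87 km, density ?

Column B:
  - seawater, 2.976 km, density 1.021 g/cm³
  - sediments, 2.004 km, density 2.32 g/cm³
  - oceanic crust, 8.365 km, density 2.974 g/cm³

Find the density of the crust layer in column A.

Take the compensation level at the base of the deeper column (depth z_c below the surface of column A) and equate Σ ρ_i t_i down to z_c; mantle fills any gap and the z_c terms cancel.
Column A: 31.87×ρ + (z_c − 31.87)×3.228
Column B: 0.6728×0 + 2.976×1.021 + 2.004×2.32 + 8.365×2.974 + (z_c − 0.6728 − 13.345)×3.228
The z_c×3.228 term appears on both sides and cancels. Collect the known terms of each column as K = Σ(ρt)_known − 3.228 × (depth of known layers): K_A = 0 − 3.228×31.87 = −102.87636; K_B = 32.565286 − 3.228×(0.6728 + 13.345) = −12.6841724.
Balance: K_A + 31.87×ρ = K_B, so ρ = (K_B − K_A)/31.87 = 90.1922/31.87 = 2.83 g/cm³.

2.83 g/cm³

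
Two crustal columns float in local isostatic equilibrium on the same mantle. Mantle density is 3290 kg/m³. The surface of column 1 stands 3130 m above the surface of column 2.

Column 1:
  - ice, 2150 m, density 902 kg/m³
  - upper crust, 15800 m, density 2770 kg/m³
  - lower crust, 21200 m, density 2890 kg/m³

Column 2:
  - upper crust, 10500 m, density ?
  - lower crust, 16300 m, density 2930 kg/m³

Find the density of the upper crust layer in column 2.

Take the compensation level at the base of the deeper column (depth z_c below the surface of column 1) and equate Σ ρ_i t_i down to z_c; mantle fills any gap and the z_c terms cancel.
Column 1: 2150×902 + 15800×2770 + 21200×2890 + (z_c − 39150)×3290
Column 2: 3130×0 + 10500×ρ + 16300×2930 + (z_c − 3130 − 26800)×3290
The z_c×3290 term appears on both sides and cancels. Collect the known terms of each column as K = Σ(ρt)_known − 3290 × (depth of known layers): K_1 = 106973300 − 3290×39150 = −21830200; K_2 = 47759000 − 3290×(3130 + 26800) = −50710700.
Balance: K_1 = K_2 + 10500×ρ, so ρ = (K_1 − K_2)/10500 = 28880500/10500 = 2750 kg/m³.

2750 kg/m³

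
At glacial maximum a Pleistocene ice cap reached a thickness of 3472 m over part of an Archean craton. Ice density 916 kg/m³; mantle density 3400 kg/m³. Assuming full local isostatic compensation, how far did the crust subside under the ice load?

In Airy isostatic equilibrium: the ice load ρ_ice t is balanced by mantle displaced below, ρ_m s.
s = t ρ_ice / ρ_m = 3472 m × 916/3400 = 935 m.

935 m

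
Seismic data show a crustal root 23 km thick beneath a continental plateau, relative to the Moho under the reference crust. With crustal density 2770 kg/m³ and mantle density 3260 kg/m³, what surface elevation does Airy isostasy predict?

4.07 km

Isostatic balance requires: ρ_c h = (ρ_m − ρ_c) r.
h = r (ρ_m − ρ_c) / ρ_c = 23 km × (3260 − 2770) / 2770 = 4.07 km.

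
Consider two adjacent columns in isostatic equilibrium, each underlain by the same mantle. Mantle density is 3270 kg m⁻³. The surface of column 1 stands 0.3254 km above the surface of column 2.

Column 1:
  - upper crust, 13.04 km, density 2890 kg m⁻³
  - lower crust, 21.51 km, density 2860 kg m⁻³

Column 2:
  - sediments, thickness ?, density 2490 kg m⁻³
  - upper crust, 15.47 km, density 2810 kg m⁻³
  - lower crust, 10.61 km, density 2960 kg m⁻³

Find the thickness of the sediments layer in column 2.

Take the compensation level at the base of the deeper column (depth z_c below the surface of column 1) and equate Σ ρ_i t_i down to z_c; mantle fills any gap and the z_c terms cancel.
Column 1: 13.04×2890 + 21.51×2860 + (z_c − 34.55)×3270
Column 2: 0.3254×0 + x×2490 + 15.47×2810 + 10.61×2960 + (z_c − 0.3254 − 26.08 − x)×3270
The z_c×3270 term appears on both sides and cancels. Collect the known terms of each column as K = Σ(ρt)_known − 3270 × (depth of known layers): K_1 = 99204.2 − 3270×34.55 = −13774.3; K_2 = 74876.3 − 3270×(0.3254 + 26.08) = −11469.358.
Balance: K_1 = K_2 − x×(3270 − 2490), so x = (K_2 − K_1)/(3270 − 2490) = 2304.94/780 = 2.96 km.

2.96 km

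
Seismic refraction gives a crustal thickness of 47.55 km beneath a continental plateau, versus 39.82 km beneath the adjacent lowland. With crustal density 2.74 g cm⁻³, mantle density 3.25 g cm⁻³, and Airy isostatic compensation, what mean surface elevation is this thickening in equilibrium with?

1.21 km

Excess crust Δ = 47.55 km − 39.82 km = 7.73 km, split between elevation h and root r with h + r = Δ.
Airy balance ρ_c h = (ρ_m − ρ_c) r gives r = h ρ_c/(ρ_m − ρ_c), so h (1 + ρ_c/(ρ_m − ρ_c)) = Δ, i.e. h = Δ (ρ_m − ρ_c)/ρ_m.
h = 7.73 km × 0.51/3.25 = 1.21 km.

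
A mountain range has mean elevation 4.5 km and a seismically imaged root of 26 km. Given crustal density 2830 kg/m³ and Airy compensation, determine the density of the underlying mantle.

3320 kg/m³

Airy balance: ρ_c h = (ρ_m − ρ_c) r → ρ_m = ρ_c (1 + h/r).
ρ_m = 2830 × (1 + 4.5 km/26 km) = 3320 kg/m³.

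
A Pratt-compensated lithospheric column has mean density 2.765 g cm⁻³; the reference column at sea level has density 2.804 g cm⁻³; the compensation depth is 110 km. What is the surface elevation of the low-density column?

1.55 km

ρ_ref D = ρ (D + h) → h = D (ρ_ref − ρ)/ρ.
h = 110 km × (2.804 − 2.765)/2.765 = 1.55 km.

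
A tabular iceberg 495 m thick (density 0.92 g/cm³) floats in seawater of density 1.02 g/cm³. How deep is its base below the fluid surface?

Draft d = t ρ_obj/ρ_fluid = 495 m × 0.92/1.02 = 446 m.

446 m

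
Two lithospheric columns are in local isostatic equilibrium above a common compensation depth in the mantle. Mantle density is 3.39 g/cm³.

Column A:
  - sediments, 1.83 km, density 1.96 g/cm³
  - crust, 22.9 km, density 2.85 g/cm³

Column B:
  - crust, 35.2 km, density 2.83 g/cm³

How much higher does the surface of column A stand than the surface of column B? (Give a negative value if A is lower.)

For any compensation level in the mantle, the mantle terms cancel and isostasy reduces to e = (Σt_A − Σt_B) − (Σ(ρt)_A − Σ(ρt)_B) / ρ_m.
Σt_A = 24.73 km; Σt_B = 35.2 km; Σ(ρt)_A = 68.8518; Σ(ρt)_B = 99.616 (in km·g/cm³).
e = (24.73 − 35.2) − (68.8518 − 99.616) / 3.39 = −1.4 km.

−1.4 km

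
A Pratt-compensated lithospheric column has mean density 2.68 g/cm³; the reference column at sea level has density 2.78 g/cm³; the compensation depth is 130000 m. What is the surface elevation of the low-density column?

4850 m

ρ_ref D = ρ (D + h) → h = D (ρ_ref − ρ)/ρ.
h = 130000 m × (2.78 − 2.68)/2.68 = 4850 m.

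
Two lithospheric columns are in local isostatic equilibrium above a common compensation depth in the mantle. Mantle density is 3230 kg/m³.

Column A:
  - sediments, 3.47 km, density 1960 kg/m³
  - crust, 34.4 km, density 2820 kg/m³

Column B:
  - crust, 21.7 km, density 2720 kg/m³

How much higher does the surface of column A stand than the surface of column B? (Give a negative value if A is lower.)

2.3 km

For any compensation level in the mantle, the mantle terms cancel and isostasy reduces to e = (Σt_A − Σt_B) − (Σ(ρt)_A − Σ(ρt)_B) / ρ_m.
Σt_A = 37.87 km; Σt_B = 21.7 km; Σ(ρt)_A = 103809.2; Σ(ρt)_B = 59024 (in km·kg/m³).
e = (37.87 − 21.7) − (103809.2 − 59024) / 3230 = 2.3 km.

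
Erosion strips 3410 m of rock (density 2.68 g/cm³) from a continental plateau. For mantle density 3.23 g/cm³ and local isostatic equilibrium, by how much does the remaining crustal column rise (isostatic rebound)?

Unloading: uplift u = e ρ_c/ρ_m = 3410 m × 2.68/3.23 = 2830 m.

2830 m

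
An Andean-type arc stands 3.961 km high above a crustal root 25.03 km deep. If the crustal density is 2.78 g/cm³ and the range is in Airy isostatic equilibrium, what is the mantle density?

3.22 g/cm³

Airy balance: ρ_c h = (ρ_m − ρ_c) r → ρ_m = ρ_c (1 + h/r).
ρ_m = 2.78 × (1 + 3.961 km/25.03 km) = 3.22 g/cm³.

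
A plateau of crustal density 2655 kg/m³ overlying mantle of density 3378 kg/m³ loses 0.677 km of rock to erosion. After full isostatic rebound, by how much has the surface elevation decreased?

0.145 km

Rebound u = e ρ_c/ρ_m = 0.677 km × 2655/3378 = 0.5321 km.
Net surface drop = e − u = 0.677 km − 0.5321 km = e (ρ_m − ρ_c)/ρ_m = 0.145 km.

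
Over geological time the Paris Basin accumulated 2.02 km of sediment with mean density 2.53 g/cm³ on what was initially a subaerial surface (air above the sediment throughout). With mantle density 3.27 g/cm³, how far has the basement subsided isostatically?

Subaerial load: s = t ρ_sed / ρ_m = 2.02 km × 2.53/3.27 = 1.56 km.

1.56 km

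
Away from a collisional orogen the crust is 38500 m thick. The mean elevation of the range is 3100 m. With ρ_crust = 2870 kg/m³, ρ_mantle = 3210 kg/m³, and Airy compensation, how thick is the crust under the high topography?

Root depth r = h ρ_c / (ρ_m − ρ_c) = 3100 m × 2870 / 340 = 26170 m.
Total thickness = T + h + r = 38500 m + 3100 m + 26170 m = 67800 m.

67800 m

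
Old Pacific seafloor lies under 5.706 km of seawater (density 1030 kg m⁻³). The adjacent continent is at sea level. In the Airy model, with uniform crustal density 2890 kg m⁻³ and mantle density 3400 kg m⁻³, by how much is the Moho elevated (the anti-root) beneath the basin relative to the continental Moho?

In Airy isostatic equilibrium: replacing crust with seawater at the top is compensated by replacing crust with mantle at the base: d (ρ_c − ρ_w) = a (ρ_m − ρ_c).
a = d (ρ_c − ρ_w)/(ρ_m − ρ_c) = 5.706 km × 1860/510 = 20.8 km.

20.8 km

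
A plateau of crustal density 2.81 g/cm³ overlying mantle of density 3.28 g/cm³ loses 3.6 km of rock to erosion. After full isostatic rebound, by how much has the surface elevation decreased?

0.516 km

Rebound u = e ρ_c/ρ_m = 3.6 km × 2.81/3.28 = 3.084 km.
Net surface drop = e − u = 3.6 km − 3.084 km = e (ρ_m − ρ_c)/ρ_m = 0.516 km.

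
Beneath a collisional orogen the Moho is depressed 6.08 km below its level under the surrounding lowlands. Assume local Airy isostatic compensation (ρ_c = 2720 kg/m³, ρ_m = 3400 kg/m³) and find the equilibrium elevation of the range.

Isostatic balance requires: ρ_c h = (ρ_m − ρ_c) r.
h = r (ρ_m − ρ_c) / ρ_c = 6.08 km × (3400 − 2720) / 2720 = 1.52 km.

1.52 km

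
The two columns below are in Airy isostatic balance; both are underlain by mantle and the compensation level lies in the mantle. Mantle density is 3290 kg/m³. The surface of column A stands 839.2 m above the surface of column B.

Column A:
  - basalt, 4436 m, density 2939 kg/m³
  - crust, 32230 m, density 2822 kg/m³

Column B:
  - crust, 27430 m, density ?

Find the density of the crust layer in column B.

2780 kg/m³

Take the compensation level at the base of the deeper column (depth z_c below the surface of column A) and equate Σ ρ_i t_i down to z_c; mantle fills any gap and the z_c terms cancel.
Column A: 4436×2939 + 32230×2822 + (z_c − 36666)×3290
Column B: 839.2×0 + 27430×ρ + (z_c − 839.2 − 27430)×3290
The z_c×3290 term appears on both sides and cancels. Collect the known terms of each column as K = Σ(ρt)_known − 3290 × (depth of known layers): K_A = 103990464 − 3290×36666 = −16640676; K_B = 0 − 3290×(839.2 + 27430) = −93005668.
Balance: K_A = K_B + 27430×ρ, so ρ = (K_A − K_B)/27430 = 76365000/27430 = 2780 kg/m³.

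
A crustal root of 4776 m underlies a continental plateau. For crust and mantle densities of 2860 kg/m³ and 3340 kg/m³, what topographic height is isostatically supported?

802 m

By Archimedes' principle applied to the lithosphere: ρ_c h = (ρ_m − ρ_c) r.
h = r (ρ_m − ρ_c) / ρ_c = 4776 m × (3340 − 2860) / 2860 = 802 m.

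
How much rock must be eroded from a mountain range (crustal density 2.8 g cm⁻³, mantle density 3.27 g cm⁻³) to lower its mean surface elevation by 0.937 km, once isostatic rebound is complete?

Net drop Δ = e − u = e − e ρ_c/ρ_m = e (ρ_m − ρ_c)/ρ_m.
e = Δ ρ_m/(ρ_m − ρ_c) = 0.937 km × 3.27/0.47 = 6.52 km.

6.52 km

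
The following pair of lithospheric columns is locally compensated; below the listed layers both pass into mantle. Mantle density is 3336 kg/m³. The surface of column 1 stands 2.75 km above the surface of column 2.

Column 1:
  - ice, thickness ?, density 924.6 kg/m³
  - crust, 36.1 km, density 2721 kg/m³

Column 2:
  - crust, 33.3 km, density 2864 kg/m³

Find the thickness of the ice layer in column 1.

Take the compensation level at the base of the deeper column (depth z_c below the surface of column 1) and equate Σ ρ_i t_i down to z_c; mantle fills any gap and the z_c terms cancel.
Column 1: x×924.6 + 36.1×2721 + (z_c − 36.1 − x)×3336
Column 2: 2.75×0 + 33.3×2864 + (z_c − 2.75 − 33.3)×3336
The z_c×3336 term appears on both sides and cancels. Collect the known terms of each column as K = Σ(ρt)_known − 3336 × (depth of known layers): K_1 = 98228.1 − 3336×36.1 = −22201.5; K_2 = 95371.2 − 3336×(2.75 + 33.3) = −24891.6.
Balance: K_1 − x×(3336 − 924.6) = K_2, so x = (K_1 − K_2)/(3336 − 924.6) = 2690.1/2411.4 = 1.12 km.

1.12 km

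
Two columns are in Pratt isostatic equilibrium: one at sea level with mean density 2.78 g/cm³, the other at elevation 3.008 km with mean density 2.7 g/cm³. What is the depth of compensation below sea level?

102 km

ρ_ref D = ρ (D + h) → D (ρ_ref − ρ) = ρ h.
D = ρ h/(ρ_ref − ρ) = 2.7 × 3.008 km/(2.78 − 2.7) = 102 km.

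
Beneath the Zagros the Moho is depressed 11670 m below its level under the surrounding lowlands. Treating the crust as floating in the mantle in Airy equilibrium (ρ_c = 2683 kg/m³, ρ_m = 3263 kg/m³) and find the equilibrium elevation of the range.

2520 m

Isostatic balance requires: ρ_c h = (ρ_m − ρ_c) r.
h = r (ρ_m − ρ_c) / ρ_c = 11670 m × (3263 − 2683) / 2683 = 2520 m.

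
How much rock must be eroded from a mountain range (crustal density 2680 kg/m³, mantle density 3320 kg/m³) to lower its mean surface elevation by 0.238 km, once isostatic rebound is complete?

1.23 km

Net drop Δ = e − u = e − e ρ_c/ρ_m = e (ρ_m − ρ_c)/ρ_m.
e = Δ ρ_m/(ρ_m − ρ_c) = 0.238 km × 3320/640 = 1.23 km.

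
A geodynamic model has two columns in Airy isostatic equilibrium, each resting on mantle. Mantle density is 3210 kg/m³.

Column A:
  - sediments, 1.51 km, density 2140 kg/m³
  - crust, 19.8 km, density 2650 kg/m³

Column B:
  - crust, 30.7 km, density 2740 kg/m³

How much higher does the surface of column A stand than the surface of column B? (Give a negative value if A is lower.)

−0.537 km

For any compensation level in the mantle, the mantle terms cancel and isostasy reduces to e = (Σt_A − Σt_B) − (Σ(ρt)_A − Σ(ρt)_B) / ρ_m.
Σt_A = 21.31 km; Σt_B = 30.7 km; Σ(ρt)_A = 55701.4; Σ(ρt)_B = 84118 (in km·kg/m³).
e = (21.31 − 30.7) − (55701.4 − 84118) / 3210 = −0.537 km.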